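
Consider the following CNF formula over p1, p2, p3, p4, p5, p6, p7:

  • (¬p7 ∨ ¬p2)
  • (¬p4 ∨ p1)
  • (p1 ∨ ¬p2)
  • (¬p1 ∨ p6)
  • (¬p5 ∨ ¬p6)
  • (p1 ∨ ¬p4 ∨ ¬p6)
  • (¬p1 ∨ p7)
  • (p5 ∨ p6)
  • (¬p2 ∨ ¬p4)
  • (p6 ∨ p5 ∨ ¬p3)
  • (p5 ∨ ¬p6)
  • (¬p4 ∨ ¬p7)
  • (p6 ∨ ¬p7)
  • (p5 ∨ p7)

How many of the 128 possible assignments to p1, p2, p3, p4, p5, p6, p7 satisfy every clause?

2

Satisfying assignments:
  p1=F p2=F p3=F p4=F p5=T p6=F p7=F
  p1=F p2=F p3=T p4=F p5=T p6=F p7=F
Count: 2.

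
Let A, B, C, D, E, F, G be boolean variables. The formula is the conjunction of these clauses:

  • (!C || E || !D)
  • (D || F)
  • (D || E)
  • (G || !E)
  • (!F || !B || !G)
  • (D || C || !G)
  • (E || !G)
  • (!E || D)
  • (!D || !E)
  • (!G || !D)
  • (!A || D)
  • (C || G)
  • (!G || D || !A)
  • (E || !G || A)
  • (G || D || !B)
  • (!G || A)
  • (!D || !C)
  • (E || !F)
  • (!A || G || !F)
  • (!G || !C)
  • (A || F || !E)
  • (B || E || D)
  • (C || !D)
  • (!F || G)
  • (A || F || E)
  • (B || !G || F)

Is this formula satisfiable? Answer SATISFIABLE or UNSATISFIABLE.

G = True:
  propagation gives E=True, D=True; an empty clause results — contradiction.
G = False:
  propagation gives E=False, D=True, C=False; an empty clause results — contradiction.
Every branch closes, so no satisfying assignment exists.

UNSATISFIABLE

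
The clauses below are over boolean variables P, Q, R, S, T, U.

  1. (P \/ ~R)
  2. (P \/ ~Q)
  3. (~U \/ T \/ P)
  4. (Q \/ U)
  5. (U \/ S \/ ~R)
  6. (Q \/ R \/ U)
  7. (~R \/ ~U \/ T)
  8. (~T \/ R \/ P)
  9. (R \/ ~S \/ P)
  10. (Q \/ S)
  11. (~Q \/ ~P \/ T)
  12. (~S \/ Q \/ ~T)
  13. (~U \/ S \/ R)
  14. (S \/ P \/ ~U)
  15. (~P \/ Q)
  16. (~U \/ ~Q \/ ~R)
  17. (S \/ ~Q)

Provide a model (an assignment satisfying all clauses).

P=1, Q=1, R=0, S=1, T=1, U=0

Check each clause:
  1. (P \/ ~R) — P is true.
  2. (~Q \/ P) — P is true.
  3. (T \/ P \/ ~U) — P is true.
  4. (U \/ Q) — Q is true.
  5. (S \/ ~R \/ U) — S is true.
  6. (Q \/ U \/ R) — Q is true.
  7. (~R \/ T \/ ~U) — ~U is true.
  8. (R \/ P \/ ~T) — P is true.
  9. (R \/ ~S \/ P) — P is true.
  10. (Q \/ S) — Q is true.
  11. (T \/ ~Q \/ ~P) — T is true.
  12. (Q \/ ~T \/ ~S) — Q is true.
  13. (~U \/ S \/ R) — ~U is true.
  14. (P \/ S \/ ~U) — P is true.
  15. (Q \/ ~P) — Q is true.
  16. (~U \/ ~R \/ ~Q) — ~U is true.
  17. (~Q \/ S) — S is true.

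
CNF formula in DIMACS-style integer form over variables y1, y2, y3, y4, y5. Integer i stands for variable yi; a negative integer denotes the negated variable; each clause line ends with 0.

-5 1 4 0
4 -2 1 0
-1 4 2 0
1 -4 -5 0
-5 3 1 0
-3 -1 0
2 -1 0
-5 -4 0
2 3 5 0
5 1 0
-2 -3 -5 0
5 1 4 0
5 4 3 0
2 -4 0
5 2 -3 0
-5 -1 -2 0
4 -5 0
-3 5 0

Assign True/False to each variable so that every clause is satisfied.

Set y1 = True and propagate.
  then y3 is forced to False.
  then y2 is forced to True.
  then y5 is forced to False.
  then y4 is forced to True.

y1 = True, y2 = True, y3 = False, y4 = True, y5 = False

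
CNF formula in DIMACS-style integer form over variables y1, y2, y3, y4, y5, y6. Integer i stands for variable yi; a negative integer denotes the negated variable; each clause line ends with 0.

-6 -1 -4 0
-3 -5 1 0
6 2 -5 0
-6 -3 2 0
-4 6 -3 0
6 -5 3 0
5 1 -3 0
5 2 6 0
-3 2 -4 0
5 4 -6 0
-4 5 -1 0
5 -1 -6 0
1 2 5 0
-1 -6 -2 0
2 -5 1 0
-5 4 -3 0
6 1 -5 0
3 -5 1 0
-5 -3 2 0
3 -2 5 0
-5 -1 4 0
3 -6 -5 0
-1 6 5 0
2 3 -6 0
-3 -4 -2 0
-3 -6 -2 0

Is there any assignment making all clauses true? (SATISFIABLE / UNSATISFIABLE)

UNSATISFIABLE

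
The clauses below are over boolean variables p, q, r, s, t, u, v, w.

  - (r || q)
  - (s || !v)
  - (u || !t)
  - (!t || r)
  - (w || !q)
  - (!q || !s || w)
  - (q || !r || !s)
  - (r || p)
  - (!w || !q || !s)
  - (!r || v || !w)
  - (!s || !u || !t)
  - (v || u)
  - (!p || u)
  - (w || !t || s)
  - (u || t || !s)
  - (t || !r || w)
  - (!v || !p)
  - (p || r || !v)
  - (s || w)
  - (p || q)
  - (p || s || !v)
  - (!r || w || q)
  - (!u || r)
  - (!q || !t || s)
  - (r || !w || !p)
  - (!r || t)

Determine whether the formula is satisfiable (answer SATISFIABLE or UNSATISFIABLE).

UNSATISFIABLE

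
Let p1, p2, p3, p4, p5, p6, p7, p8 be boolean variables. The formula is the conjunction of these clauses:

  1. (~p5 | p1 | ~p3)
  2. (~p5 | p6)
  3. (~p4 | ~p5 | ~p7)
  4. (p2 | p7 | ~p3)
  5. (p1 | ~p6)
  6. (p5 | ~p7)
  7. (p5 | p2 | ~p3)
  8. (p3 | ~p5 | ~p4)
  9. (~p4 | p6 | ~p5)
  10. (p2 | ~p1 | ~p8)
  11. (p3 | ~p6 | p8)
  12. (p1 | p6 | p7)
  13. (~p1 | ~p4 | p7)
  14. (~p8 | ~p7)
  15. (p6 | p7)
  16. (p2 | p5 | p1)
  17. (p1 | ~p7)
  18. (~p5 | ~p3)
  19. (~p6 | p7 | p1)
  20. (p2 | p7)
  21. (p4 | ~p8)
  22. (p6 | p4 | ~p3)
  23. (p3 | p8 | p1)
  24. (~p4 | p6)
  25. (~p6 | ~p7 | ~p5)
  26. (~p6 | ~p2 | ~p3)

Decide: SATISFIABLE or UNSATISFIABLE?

UNSATISFIABLE

p6 = True:
  p7 = True:
    propagation gives p5=True; an empty clause results — contradiction.
  p7 = False:
    propagation gives p4=False, p2=True, p8=False, p3=True; an empty clause results — contradiction.
p6 = False:
  propagation gives p5=False, p7=False; an empty clause results — contradiction.
Every branch closes, so no satisfying assignment exists.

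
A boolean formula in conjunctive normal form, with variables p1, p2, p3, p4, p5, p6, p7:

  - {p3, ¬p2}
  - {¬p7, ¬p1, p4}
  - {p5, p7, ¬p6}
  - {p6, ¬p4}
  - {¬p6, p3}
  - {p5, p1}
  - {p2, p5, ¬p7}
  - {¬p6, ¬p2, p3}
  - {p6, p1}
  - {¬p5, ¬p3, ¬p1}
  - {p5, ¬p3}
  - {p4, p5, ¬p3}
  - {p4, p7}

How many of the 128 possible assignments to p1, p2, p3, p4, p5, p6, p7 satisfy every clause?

Satisfying assignments:
  p1=0 p2=0 p3=1 p4=0 p5=1 p6=1 p7=1
  p1=0 p2=0 p3=1 p4=1 p5=1 p6=1 p7=0
  p1=0 p2=0 p3=1 p4=1 p5=1 p6=1 p7=1
  p1=0 p2=1 p3=1 p4=0 p5=1 p6=1 p7=1
  p1=0 p2=1 p3=1 p4=1 p5=1 p6=1 p7=0
  p1=0 p2=1 p3=1 p4=1 p5=1 p6=1 p7=1
That's 6 in total.

6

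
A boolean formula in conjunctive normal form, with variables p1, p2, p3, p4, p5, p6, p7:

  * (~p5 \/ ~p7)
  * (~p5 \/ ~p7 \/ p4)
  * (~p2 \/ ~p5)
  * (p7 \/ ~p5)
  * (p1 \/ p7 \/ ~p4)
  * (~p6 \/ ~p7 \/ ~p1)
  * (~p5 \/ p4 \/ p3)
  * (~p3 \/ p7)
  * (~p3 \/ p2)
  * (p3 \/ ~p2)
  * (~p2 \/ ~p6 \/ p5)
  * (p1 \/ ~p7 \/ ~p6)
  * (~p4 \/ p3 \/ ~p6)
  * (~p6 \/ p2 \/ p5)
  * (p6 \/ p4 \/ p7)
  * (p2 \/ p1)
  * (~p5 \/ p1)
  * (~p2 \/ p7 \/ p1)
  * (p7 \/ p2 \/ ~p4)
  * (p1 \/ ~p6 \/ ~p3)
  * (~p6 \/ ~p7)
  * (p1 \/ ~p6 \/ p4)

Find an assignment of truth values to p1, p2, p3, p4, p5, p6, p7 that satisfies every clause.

p1=T, p2=T, p3=T, p4=F, p5=F, p6=F, p7=T

Check each clause:
  1. (~p7 \/ ~p5) — ~p5 is true.
  2. (p4 \/ ~p5 \/ ~p7) — ~p5 is true.
  3. (~p2 \/ ~p5) — ~p5 is true.
  4. (~p5 \/ p7) — ~p5 is true.
  5. (~p4 \/ p7 \/ p1) — p1 is true.
  6. (~p1 \/ ~p6 \/ ~p7) — ~p6 is true.
  7. (~p5 \/ p3 \/ p4) — p3 is true.
  8. (p7 \/ ~p3) — p7 is true.
  9. (~p3 \/ p2) — p2 is true.
  10. (~p2 \/ p3) — p3 is true.
  11. (~p6 \/ p5 \/ ~p2) — ~p6 is true.
  12. (p1 \/ ~p7 \/ ~p6) — ~p6 is true.
  13. (~p4 \/ ~p6 \/ p3) — ~p6 is true.
  14. (p5 \/ p2 \/ ~p6) — p2 is true.
  15. (p6 \/ p7 \/ p4) — p7 is true.
  16. (p2 \/ p1) — p1 is true.
  17. (p1 \/ ~p5) — p1 is true.
  18. (~p2 \/ p7 \/ p1) — p1 is true.
  19. (p2 \/ p7 \/ ~p4) — p2 is true.
  20. (~p6 \/ p1 \/ ~p3) — p1 is true.
  21. (~p6 \/ ~p7) — ~p6 is true.
  22. (~p6 \/ p1 \/ p4) — p1 is true.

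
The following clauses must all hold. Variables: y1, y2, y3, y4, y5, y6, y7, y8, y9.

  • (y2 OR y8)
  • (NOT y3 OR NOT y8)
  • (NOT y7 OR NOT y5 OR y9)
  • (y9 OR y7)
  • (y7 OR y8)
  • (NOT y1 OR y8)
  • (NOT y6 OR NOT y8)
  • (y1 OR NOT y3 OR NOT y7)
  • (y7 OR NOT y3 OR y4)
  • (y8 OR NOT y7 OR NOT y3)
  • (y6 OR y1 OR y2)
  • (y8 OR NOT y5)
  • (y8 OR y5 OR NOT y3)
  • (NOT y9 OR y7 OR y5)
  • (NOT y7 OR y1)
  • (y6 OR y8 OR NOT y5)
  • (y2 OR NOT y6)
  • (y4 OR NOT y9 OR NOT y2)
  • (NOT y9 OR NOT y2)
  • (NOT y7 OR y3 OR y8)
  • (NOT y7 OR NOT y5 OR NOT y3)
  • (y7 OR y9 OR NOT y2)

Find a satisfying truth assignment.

y1=1  y2=0  y3=0  y4=0  y5=0  y6=0  y7=1  y8=1  y9=0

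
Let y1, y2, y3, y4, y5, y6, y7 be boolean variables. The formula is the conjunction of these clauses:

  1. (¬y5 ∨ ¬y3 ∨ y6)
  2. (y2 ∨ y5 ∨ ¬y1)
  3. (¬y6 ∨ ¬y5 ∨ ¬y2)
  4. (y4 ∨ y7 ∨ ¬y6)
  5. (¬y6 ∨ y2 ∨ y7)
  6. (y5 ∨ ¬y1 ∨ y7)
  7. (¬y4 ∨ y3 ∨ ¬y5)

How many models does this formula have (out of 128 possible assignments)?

Case analysis on y5 and y6:
  y5=T, y6=T: y1 free; 3 ways for (y2,y3,y4,y7) × 2^1 = 6.
  y5=T, y6=F: forces y3=F; y4=F; y1, y2, y7 free → 2^3 = 8.
  y5=F, y6=T: y3 free; 7 ways for (y1,y2,y4,y7) × 2^1 = 14.
  y5=F, y6=F: y3, y4 free; 5 ways for (y1,y2,y7) × 2^2 = 20.
Total: 6 + 8 + 14 + 20 = 48.

48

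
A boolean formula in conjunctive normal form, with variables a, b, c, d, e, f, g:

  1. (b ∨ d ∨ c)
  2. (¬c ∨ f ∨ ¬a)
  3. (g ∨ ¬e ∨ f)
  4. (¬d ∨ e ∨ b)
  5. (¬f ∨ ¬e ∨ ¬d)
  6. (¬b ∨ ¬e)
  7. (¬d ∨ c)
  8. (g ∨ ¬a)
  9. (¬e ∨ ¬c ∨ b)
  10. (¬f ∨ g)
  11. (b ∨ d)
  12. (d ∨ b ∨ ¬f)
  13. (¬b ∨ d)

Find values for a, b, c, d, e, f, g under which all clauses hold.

a=F, b=T, c=T, d=T, e=F, f=F, g=T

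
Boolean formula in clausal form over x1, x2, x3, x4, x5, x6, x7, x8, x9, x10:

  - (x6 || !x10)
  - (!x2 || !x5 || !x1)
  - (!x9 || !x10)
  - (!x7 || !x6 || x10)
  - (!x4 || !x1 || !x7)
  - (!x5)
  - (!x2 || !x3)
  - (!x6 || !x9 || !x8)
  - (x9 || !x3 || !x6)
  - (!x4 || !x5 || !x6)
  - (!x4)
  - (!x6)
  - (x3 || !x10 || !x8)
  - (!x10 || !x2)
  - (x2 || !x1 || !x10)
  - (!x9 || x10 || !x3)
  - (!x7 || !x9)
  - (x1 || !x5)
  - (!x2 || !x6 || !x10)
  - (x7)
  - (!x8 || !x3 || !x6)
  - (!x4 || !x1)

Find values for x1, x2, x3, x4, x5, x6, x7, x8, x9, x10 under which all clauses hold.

x1=F  x2=F  x3=F  x4=F  x5=F  x6=F  x7=T  x8=F  x9=F  x10=F

Check each clause:
  1. (x6 || !x10) — !x10 is true.
  2. (!x1 || !x2 || !x5) — !x5 is true.
  3. (!x10 || !x9) — !x10 is true.
  4. (x10 || !x6 || !x7) — !x6 is true.
  5. (!x1 || !x4 || !x7) — !x4 is true.
  6. (!x5) — !x5 is true.
  7. (!x3 || !x2) — !x3 is true.
  8. (!x8 || !x6 || !x9) — !x8 is true.
  9. (!x3 || !x6 || x9) — !x6 is true.
  10. (!x4 || !x6 || !x5) — !x6 is true.
  11. (!x4) — !x4 is true.
  12. (!x6) — !x6 is true.
  13. (!x8 || !x10 || x3) — !x8 is true.
  14. (!x10 || !x2) — !x2 is true.
  15. (!x10 || !x1 || x2) — !x1 is true.
  16. (!x3 || !x9 || x10) — !x3 is true.
  17. (!x9 || !x7) — !x9 is true.
  18. (x1 || !x5) — !x5 is true.
  19. (!x2 || !x6 || !x10) — !x6 is true.
  20. (x7) — x7 is true.
  21. (!x3 || !x6 || !x8) — !x8 is true.
  22. (!x4 || !x1) — !x4 is true.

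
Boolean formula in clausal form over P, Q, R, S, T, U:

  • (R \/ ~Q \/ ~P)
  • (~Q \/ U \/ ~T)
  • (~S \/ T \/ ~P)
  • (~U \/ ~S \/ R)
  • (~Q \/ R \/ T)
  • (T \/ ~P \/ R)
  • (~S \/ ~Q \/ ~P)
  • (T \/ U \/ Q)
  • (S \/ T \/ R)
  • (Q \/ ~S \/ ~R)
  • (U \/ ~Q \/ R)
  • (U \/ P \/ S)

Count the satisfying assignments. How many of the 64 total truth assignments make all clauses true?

Split on Q, then R.
  Q=1, R=1: 8 of the 16 assignments to (P,S,T,U) work.
  Q=1, R=0: remaining (P,S,T,U) ∈ {(0,0,1,1)} — 1.
  Q=0, R=1: 5 of the 16 assignments to (P,S,T,U) work.
  Q=0, R=0: 5 of the 16 assignments to (P,S,T,U) work.
Total: 8 + 1 + 5 + 5 = 19.

19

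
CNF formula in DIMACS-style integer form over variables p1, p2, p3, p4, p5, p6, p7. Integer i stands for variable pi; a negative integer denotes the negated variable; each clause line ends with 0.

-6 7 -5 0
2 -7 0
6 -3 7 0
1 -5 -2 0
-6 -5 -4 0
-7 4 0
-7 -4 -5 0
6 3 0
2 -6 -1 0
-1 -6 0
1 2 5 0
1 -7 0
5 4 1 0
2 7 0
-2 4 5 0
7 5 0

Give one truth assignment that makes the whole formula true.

p1 = T, p2 = T, p3 = T, p4 = T, p5 = F, p6 = F, p7 = T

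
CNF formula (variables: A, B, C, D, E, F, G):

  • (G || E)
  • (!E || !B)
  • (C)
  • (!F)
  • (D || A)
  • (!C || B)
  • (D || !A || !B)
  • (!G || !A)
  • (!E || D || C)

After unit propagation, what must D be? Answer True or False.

True

(C) is a unit clause: C = True.
(!F) is a unit clause: F = False.
(B || !C) with C = True leaves only B, so B = True.
(!B || !E) with B = True leaves only !E, so E = False.
In (G || E), E is now false; G must hold, so G = True.
(!A || !G) with G = True leaves only !A, so A = False.
In (A || D), A is now false; D must hold, so D = True.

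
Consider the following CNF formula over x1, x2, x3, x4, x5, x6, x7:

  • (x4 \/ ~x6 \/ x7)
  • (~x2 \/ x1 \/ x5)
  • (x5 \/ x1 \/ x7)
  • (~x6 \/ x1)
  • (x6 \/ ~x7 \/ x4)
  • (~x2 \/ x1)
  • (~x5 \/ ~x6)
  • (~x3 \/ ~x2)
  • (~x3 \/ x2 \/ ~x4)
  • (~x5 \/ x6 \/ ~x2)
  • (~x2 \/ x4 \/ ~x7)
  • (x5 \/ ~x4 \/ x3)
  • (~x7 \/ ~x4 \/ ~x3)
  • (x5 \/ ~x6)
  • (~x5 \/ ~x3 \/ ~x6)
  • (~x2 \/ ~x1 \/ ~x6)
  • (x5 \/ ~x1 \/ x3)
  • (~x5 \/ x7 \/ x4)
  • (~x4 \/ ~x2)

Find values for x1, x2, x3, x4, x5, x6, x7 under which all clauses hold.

x1=T, x2=F, x3=F, x4=T, x5=T, x6=F, x7=T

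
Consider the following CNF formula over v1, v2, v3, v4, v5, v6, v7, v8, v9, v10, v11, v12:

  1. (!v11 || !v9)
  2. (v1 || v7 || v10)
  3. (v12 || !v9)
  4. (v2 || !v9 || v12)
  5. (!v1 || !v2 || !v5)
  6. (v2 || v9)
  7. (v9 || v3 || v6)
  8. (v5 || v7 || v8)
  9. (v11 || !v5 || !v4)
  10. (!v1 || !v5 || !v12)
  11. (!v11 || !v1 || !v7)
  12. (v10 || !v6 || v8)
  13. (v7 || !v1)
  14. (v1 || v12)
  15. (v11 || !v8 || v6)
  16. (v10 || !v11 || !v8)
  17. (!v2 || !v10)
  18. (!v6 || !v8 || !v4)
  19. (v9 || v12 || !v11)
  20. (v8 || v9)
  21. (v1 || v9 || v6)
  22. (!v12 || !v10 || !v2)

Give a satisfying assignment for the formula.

v1 = T  v2 = F  v3 = F  v4 = F  v5 = F  v6 = T  v7 = T  v8 = F  v9 = T  v10 = T  v11 = F  v12 = T

v4 occurs only negated in the remaining clauses — set v4 = False.
Branch on v1: take v1 = True.
  then v7 is forced to True.
  then v11 is forced to False.
Branch on v2: take v2 = False.
  then v9 is forced to True.
  then v12 is forced to True.
  then v5 is forced to False.
The remaining clauses are satisfied by v3 = False, v6 = True, v8 = False, v10 = True.
Every clause has at least one true literal under this assignment.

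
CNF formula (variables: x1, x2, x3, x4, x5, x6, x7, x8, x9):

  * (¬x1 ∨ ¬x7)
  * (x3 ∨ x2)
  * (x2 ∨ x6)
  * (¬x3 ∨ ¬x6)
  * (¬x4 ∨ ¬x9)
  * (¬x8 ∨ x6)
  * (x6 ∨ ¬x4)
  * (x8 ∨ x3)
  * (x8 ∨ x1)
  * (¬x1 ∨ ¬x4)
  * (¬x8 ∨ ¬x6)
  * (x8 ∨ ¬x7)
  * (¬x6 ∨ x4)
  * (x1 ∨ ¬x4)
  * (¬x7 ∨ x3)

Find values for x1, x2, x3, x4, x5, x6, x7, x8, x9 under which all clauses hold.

x1=True, x2=True, x3=True, x4=False, x5=True, x6=False, x7=False, x8=False, x9=False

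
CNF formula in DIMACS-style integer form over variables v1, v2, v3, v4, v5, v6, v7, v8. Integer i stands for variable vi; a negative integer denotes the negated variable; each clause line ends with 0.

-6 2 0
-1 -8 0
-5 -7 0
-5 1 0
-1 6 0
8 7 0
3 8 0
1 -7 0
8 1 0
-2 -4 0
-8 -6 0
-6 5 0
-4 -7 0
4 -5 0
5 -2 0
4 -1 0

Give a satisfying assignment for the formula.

v3 occurs only positively in the remaining clauses — set v3 = True.
Set v1 = False and propagate.
  then v5 is forced to False.
  then v7 is forced to False.
  then v8 is forced to True.
  then v6 is forced to False.
  then v2 is forced to False.
v4 is now unconstrained; take v4 = False.

v1=0  v2=0  v3=1  v4=0  v5=0  v6=0  v7=0  v8=1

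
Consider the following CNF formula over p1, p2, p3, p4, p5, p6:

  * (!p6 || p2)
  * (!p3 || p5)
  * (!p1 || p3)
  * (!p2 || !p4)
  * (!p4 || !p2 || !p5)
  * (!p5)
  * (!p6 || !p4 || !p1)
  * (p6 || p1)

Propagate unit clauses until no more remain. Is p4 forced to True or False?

(!p5) stands alone — p5 = False.
In (p5 || !p3), p5 is now false; !p3 must hold, so p3 = False.
From (p3 || !p1) and p3 = False: p1 = False.
(p1 || p6) with p1 = False leaves only p6, so p6 = True.
(p2 || !p6): since p6 = True, the clause reduces to (p2). p2 = True.
From (!p2 || !p4) and p2 = True: p4 = False.

False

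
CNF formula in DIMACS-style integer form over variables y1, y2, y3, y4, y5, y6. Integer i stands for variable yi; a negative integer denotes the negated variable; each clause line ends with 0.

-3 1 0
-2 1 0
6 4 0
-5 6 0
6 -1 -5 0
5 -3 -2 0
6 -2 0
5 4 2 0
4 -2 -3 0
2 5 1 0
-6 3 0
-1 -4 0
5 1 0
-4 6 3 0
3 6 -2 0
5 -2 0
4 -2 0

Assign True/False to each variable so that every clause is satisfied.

y1 = T, y2 = F, y3 = T, y4 = F, y5 = T, y6 = T

Branch on y1: take y1 = True.
  then y4 is forced to False.
  then y6 is forced to True.
  then y3 is forced to True.
  then y2 is forced to False.
  then y5 is forced to True.
Every clause has at least one true literal under this assignment.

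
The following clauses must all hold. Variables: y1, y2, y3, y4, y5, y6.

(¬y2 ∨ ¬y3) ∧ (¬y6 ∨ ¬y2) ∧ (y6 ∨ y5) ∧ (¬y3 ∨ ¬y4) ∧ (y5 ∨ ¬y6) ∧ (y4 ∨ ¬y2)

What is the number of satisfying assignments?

Split on y2, then y6.
  y2=T, y6=T: a clause becomes empty — 0.
  y2=T, y6=F: remaining (y1,y3,y4,y5) ∈ {(F,F,T,T); (T,F,T,T)} — 2.
  y2=F, y6=T: y1 free; 3 ways for (y3,y4,y5) × 2^1 = 6.
  y2=F, y6=F: y1 free; 3 ways for (y3,y4,y5) × 2^1 = 6.
Total: 0 + 2 + 6 + 6 = 14.

14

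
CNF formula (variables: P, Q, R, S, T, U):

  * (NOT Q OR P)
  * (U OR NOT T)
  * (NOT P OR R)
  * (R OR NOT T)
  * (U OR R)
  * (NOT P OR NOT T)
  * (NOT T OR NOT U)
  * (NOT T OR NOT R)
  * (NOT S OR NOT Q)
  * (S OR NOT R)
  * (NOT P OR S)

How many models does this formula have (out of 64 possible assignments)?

6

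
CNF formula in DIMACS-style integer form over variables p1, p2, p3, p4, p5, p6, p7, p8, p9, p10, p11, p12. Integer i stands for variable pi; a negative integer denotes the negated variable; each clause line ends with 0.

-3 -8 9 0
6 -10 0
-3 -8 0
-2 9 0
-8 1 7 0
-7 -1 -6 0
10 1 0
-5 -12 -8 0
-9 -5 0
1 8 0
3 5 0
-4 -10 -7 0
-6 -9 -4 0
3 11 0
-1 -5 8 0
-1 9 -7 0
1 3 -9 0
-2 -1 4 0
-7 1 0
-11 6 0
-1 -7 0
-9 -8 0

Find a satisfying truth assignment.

p1 = 1, p2 = 0, p3 = 1, p4 = 0, p5 = 0, p6 = 1, p7 = 0, p8 = 0, p9 = 1, p10 = 0, p11 = 0, p12 = 1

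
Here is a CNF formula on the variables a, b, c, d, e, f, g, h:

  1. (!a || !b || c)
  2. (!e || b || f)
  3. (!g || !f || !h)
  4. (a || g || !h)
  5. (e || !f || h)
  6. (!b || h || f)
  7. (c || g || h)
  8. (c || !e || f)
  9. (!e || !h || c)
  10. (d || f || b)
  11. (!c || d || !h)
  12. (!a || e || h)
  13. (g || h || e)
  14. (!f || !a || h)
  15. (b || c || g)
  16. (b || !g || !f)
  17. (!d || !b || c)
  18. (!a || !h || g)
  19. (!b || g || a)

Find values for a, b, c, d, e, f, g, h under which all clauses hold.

Try a = False.
Set b = False and propagate.
For the remaining variables, c = True, d = True, e = True, f = True, g = False, h = False works.
Every clause has at least one true literal under this assignment.
Check each clause:
  1. (c || !b || !a) — c is true.
  2. (b || !e || f) — f is true.
  3. (!g || !h || !f) — !h is true.
  4. (a || g || !h) — !h is true.
  5. (!f || h || e) — e is true.
  6. (f || !b || h) — !b is true.
  7. (h || g || c) — c is true.
  8. (c || f || !e) — c is true.
  9. (c || !h || !e) — !h is true.
  10. (d || f || b) — d is true.
  11. (d || !h || !c) — !h is true.
  12. (!a || e || h) — e is true.
  13. (h || e || g) — e is true.
  14. (h || !a || !f) — !a is true.
  15. (g || c || b) — c is true.
  16. (!g || b || !f) — !g is true.
  17. (!b || c || !d) — c is true.
  18. (!a || !h || g) — !h is true.
  19. (g || !b || a) — !b is true.

a = F  b = F  c = T  d = T  e = T  f = T  g = F  h = F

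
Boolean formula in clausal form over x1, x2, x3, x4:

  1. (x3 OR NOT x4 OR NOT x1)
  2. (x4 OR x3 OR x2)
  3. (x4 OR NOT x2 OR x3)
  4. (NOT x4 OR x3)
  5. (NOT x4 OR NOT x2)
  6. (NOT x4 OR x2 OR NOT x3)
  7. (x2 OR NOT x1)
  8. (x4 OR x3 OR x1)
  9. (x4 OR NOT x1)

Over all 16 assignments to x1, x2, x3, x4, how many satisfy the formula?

2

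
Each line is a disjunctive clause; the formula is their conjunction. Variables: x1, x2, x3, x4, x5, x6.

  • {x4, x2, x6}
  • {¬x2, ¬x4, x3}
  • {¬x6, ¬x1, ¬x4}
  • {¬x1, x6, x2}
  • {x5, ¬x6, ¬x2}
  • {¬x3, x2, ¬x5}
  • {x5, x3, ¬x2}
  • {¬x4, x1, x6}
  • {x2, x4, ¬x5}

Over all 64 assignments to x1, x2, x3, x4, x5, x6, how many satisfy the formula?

Split on x2, then x4.
  x2=T, x4=T: remaining (x1,x3,x5,x6) ∈ {(F,T,T,T); (T,T,F,F); (T,T,T,F)} — 3.
  x2=T, x4=F: x1 free; 5 ways for (x3,x5,x6) × 2^1 = 10.
  x2=F, x4=T: remaining (x1,x3,x5,x6) ∈ {(F,F,F,T); (F,F,T,T); (F,T,F,T)} — 3.
  x2=F, x4=F: remaining (x1,x3,x5,x6) ∈ {(F,F,F,T); (F,T,F,T); (T,F,F,T); (T,T,F,T)} — 4.
Total: 3 + 10 + 3 + 4 = 20.

20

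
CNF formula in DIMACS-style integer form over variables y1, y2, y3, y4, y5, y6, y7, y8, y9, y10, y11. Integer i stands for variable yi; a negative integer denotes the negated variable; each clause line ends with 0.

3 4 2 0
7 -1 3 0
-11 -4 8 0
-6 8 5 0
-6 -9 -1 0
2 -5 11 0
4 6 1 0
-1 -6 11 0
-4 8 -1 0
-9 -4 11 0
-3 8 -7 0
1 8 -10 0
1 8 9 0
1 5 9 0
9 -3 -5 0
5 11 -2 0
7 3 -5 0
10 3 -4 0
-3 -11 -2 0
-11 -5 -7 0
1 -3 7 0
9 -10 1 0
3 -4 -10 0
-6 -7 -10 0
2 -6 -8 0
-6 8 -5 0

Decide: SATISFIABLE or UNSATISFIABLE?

SATISFIABLE

Set y1 = True and propagate.
Branch on y2: take y2 = False.
The remaining clauses are satisfied by y3 = True, y4 = True, y5 = False, y6 = False, y7 = True, y8 = True, y9 = False, y10 = True, y11 = False.
So y1=1  y2=0  y3=1  y4=1  y5=0  y6=0  y7=1  y8=1  y9=0  y10=1  y11=0 is a satisfying assignment.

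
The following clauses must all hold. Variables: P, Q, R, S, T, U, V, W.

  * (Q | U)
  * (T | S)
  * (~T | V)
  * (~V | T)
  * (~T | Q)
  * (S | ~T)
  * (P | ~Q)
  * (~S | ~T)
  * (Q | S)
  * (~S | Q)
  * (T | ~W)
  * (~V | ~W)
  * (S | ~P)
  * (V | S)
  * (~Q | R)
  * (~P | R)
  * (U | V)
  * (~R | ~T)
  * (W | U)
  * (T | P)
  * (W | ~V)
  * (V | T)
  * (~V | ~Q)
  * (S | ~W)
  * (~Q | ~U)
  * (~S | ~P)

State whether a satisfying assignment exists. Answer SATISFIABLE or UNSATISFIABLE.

UNSATISFIABLE

T = True:
  propagation gives V=True, Q=True; an empty clause results — contradiction.
T = False:
  propagation gives S=True, V=False; an empty clause results — contradiction.
Every branch closes, so no satisfying assignment exists.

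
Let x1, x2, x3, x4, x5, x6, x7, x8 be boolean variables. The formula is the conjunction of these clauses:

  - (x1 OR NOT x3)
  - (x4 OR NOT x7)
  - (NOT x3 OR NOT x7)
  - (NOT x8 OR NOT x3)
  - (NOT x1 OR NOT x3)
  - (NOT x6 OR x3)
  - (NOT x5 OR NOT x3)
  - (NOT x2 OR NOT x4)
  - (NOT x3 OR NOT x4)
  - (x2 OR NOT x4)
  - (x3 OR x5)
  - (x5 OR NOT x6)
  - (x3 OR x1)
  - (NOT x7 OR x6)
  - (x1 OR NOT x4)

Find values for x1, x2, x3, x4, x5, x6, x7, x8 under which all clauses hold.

Pure literal: x7 appears only negated; assign x7 = False.
x8 occurs only negated in the remaining clauses — set x8 = False.
Try x1 = True.
  then x3 is forced to False.
  then x6 is forced to False.
  then x5 is forced to True.
Try x2 = True.
  then x4 is forced to False.
Check each clause:
  1. (NOT x3 OR x1) — x1 is true.
  2. (x4 OR NOT x7) — NOT x7 is true.
  3. (NOT x7 OR NOT x3) — NOT x7 is true.
  4. (NOT x8 OR NOT x3) — NOT x8 is true.
  5. (NOT x3 OR NOT x1) — NOT x3 is true.
  6. (x3 OR NOT x6) — NOT x6 is true.
  7. (NOT x5 OR NOT x3) — NOT x3 is true.
  8. (NOT x2 OR NOT x4) — NOT x4 is true.
  9. (NOT x3 OR NOT x4) — NOT x4 is true.
  10. (x2 OR NOT x4) — x2 is true.
  11. (x5 OR x3) — x5 is true.
  12. (NOT x6 OR x5) — NOT x6 is true.
  13. (x3 OR x1) — x1 is true.
  14. (x6 OR NOT x7) — NOT x7 is true.
  15. (x1 OR NOT x4) — x1 is true.

x1=T, x2=T, x3=F, x4=F, x5=T, x6=F, x7=F, x8=F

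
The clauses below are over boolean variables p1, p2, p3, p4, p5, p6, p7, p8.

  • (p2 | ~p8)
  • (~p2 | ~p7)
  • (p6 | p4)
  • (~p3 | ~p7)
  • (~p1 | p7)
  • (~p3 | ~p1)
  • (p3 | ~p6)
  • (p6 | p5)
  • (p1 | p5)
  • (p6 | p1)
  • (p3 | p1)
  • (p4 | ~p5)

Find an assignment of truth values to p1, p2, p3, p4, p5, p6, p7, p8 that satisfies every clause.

p4 occurs only positively in the remaining clauses — set p4 = True.
Pure literal: p8 appears only negated; assign p8 = False.
Branch on p1: take p1 = True.
  then p7 is forced to True.
  then p2 is forced to False.
  then p3 is forced to False.
  then p6 is forced to False.
  then p5 is forced to True.
Every clause has at least one true literal under this assignment.
Check each clause:
  1. (p2 | ~p8) — ~p8 is true.
  2. (~p2 | ~p7) — ~p2 is true.
  3. (p6 | p4) — p4 is true.
  4. (~p3 | ~p7) — ~p3 is true.
  5. (p7 | ~p1) — p7 is true.
  6. (~p1 | ~p3) — ~p3 is true.
  7. (~p6 | p3) — ~p6 is true.
  8. (p5 | p6) — p5 is true.
  9. (p1 | p5) — p1 is true.
  10. (p6 | p1) — p1 is true.
  11. (p1 | p3) — p1 is true.
  12. (~p5 | p4) — p4 is true.

p1=True, p2=False, p3=False, p4=True, p5=True, p6=False, p7=True, p8=False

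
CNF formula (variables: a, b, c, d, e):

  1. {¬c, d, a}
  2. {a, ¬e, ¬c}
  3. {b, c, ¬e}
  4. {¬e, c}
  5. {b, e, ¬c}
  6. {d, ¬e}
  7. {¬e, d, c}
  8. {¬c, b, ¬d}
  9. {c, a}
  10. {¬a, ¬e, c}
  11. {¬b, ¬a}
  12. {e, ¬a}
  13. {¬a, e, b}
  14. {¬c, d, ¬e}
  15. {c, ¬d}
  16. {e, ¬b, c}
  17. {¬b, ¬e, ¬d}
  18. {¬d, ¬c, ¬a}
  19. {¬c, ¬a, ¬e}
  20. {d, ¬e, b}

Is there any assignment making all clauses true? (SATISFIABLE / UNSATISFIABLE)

SATISFIABLE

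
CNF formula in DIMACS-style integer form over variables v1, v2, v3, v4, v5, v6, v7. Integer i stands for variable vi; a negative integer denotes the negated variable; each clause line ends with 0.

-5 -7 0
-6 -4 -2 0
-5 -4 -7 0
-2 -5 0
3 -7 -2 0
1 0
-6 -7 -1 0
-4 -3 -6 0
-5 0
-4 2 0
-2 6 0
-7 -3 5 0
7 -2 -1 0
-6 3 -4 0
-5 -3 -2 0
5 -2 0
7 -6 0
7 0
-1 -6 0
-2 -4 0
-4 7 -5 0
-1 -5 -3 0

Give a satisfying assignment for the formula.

v1=1, v2=0, v3=0, v4=0, v5=0, v6=0, v7=1

The clause (v1) is unit: v1 must be True.
The clause (~v5) is unit: v5 must be False.
The clause (~v2) is unit: v2 must be False.
(~v4) is a unit clause, so v4 = False.
The clause (v7) is unit: v7 must be True.
(~v6) is a unit clause, so v6 = False.
(~v3) is a unit clause, so v3 = False.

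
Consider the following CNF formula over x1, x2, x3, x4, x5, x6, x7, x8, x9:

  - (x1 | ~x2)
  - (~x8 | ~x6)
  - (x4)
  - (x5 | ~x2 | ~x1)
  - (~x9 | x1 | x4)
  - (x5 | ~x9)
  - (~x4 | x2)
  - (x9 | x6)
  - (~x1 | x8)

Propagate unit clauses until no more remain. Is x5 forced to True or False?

(x4) is a unit clause: x4 = True.
(~x4 | x2): since x4 = True, the clause reduces to (x2). x2 = True.
In (~x2 | x1), ~x2 is now false; x1 must hold, so x1 = True.
(~x2 | ~x1 | x5) with x2 = True, x1 = True leaves only x5, so x5 = True.

True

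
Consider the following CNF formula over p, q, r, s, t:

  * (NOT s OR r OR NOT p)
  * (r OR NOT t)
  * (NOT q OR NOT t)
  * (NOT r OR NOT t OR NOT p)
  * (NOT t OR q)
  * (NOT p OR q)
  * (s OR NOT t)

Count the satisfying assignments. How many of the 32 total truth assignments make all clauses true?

Case analysis on t and p:
  t=1, p=1: a clause becomes empty — 0.
  t=1, p=0: a clause becomes empty — 0.
  t=0, p=1: remaining (q,r,s) ∈ {(1,0,0); (1,1,0); (1,1,1)} — 3.
  t=0, p=0: q, r, s free → 2^3 = 8.
Total: 0 + 0 + 3 + 8 = 11.

11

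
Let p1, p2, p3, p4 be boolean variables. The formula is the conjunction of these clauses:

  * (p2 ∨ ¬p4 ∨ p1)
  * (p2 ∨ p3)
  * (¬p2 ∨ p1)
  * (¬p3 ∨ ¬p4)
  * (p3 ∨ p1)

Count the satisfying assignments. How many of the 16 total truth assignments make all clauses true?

5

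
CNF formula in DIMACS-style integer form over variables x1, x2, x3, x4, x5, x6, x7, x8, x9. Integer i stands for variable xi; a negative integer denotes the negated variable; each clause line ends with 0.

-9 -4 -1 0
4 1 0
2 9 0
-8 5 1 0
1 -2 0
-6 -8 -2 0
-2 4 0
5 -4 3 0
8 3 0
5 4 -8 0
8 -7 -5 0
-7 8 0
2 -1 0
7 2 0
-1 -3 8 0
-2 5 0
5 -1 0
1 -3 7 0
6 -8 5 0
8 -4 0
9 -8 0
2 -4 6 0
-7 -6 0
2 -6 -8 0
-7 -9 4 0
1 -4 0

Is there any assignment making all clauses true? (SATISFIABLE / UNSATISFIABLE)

UNSATISFIABLE

x8 = True:
  x1 = True:
    propagation gives x4=False, x2=False; an empty clause results — contradiction.
  x1 = False:
    propagation gives x4=True; an empty clause results — contradiction.
x8 = False:
  propagation gives x3=True, x7=False, x2=True, x1=True; an empty clause results — contradiction.
Every branch closes, so no satisfying assignment exists.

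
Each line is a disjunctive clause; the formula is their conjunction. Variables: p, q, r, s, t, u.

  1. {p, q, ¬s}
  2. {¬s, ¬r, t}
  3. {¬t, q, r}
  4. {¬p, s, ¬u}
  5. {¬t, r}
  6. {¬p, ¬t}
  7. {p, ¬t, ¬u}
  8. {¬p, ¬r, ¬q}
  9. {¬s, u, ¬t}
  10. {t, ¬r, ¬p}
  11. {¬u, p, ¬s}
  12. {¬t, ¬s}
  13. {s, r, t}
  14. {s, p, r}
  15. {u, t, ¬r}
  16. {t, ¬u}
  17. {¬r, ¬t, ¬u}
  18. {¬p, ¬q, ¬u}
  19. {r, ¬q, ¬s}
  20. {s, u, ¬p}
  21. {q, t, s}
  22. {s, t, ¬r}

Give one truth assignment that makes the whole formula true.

p = F, q = T, r = T, s = F, t = T, u = F

Try p = False.
Set q = True and propagate.
For the remaining variables, r = True, s = False, t = True, u = False works.
Every clause has at least one true literal under this assignment.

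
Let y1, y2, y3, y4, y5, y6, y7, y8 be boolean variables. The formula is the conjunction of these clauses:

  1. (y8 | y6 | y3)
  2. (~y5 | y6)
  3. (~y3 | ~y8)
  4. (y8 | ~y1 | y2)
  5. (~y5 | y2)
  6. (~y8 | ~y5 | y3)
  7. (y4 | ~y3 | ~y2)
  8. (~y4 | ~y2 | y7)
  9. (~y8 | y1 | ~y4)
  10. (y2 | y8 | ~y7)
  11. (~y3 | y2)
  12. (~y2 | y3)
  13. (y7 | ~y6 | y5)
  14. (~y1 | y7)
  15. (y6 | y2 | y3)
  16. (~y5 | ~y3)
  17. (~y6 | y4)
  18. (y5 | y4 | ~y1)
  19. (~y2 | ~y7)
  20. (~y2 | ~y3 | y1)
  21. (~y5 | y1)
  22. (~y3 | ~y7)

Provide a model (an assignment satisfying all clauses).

y1 = 1, y2 = 0, y3 = 0, y4 = 1, y5 = 0, y6 = 1, y7 = 1, y8 = 1

Set y1 = True and propagate.
  then y7 is forced to True.
  then y2 is forced to False.
  then y8 is forced to True.
  then y3 is forced to False.
  then y5 is forced to False.
  then y6 is forced to True.
  then y4 is forced to True.
Every clause has at least one true literal under this assignment.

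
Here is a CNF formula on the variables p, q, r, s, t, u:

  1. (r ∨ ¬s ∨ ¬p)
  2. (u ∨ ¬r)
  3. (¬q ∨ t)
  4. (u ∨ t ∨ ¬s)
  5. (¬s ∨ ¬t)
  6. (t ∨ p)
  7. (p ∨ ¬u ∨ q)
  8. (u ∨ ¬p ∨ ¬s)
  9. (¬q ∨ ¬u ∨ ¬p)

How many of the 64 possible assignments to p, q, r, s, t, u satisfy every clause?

12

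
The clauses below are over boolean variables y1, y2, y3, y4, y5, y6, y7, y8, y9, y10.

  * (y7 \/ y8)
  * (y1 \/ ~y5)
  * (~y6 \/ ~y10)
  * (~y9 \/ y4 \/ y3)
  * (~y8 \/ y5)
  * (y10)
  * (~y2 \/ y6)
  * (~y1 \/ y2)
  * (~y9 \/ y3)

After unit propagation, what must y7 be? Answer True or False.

True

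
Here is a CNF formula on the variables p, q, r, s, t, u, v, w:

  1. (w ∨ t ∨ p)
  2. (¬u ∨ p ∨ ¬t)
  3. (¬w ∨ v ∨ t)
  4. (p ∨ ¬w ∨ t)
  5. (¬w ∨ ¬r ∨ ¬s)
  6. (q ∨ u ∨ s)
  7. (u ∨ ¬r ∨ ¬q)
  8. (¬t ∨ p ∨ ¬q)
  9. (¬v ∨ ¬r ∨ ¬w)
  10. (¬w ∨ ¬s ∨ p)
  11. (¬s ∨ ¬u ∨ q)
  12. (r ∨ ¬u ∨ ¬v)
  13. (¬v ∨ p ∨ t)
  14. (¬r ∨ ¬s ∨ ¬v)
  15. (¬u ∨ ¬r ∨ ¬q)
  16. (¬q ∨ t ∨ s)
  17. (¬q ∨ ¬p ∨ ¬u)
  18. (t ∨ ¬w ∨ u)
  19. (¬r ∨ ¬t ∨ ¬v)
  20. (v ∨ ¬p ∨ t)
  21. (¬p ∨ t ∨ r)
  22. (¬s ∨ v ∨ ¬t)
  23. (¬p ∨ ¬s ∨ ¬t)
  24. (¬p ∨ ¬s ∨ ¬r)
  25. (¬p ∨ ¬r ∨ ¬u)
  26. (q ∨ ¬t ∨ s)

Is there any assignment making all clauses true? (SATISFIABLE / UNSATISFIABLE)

Set p = True and propagate.
Set q = True and propagate.
  then u is forced to False.
  then r is forced to False.
  then t is forced to True.
  then s is forced to False.
v, w are now unconstrained; take v = True, w = False.
Every clause has at least one true literal under this assignment.
So p = True  q = True  r = False  s = False  t = True  u = False  v = True  w = False is a satisfying assignment.

SATISFIABLE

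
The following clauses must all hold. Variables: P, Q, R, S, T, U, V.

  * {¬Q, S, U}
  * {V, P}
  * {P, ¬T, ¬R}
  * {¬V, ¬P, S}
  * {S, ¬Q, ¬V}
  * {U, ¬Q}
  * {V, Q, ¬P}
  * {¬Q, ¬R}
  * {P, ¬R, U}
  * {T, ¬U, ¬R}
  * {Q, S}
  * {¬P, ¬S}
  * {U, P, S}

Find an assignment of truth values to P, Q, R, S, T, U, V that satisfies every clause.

R occurs only negated in the remaining clauses — set R = False.
Try P = False.
  then V is forced to True.
Try Q = False.
  then S is forced to True.
T, U are now unconstrained; take T = False, U = True.

P = 0  Q = 0  R = 0  S = 1  T = 0  U = 1  V = 1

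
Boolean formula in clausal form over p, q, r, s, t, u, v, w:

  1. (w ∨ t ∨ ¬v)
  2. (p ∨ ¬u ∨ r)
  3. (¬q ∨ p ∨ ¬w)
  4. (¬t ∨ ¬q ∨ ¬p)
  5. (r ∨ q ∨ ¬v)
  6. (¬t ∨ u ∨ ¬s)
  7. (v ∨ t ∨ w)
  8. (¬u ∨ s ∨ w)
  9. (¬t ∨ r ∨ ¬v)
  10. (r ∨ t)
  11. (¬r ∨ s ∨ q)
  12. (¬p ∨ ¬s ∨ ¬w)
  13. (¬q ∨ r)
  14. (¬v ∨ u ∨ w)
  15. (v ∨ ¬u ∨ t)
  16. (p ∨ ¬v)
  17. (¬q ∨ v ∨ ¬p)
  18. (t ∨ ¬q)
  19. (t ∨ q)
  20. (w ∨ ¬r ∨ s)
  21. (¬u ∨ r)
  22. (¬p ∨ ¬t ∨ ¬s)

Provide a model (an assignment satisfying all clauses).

p = True  q = False  r = False  s = False  t = True  u = False  v = False  w = False

Branch on p: take p = True.
Set q = False and propagate.
  then t is forced to True.
  then s is forced to False.
  then r is forced to False.
  then v is forced to False.
  then u is forced to False.
w is now unconstrained; take w = False.
Check each clause:
  1. (w ∨ ¬v ∨ t) — ¬v is true.
  2. (p ∨ ¬u ∨ r) — p is true.
  3. (¬q ∨ ¬w ∨ p) — ¬w is true.
  4. (¬t ∨ ¬q ∨ ¬p) — ¬q is true.
  5. (q ∨ r ∨ ¬v) — ¬v is true.
  6. (¬s ∨ ¬t ∨ u) — ¬s is true.
  7. (v ∨ t ∨ w) — t is true.
  8. (w ∨ ¬u ∨ s) — ¬u is true.
  9. (¬t ∨ ¬v ∨ r) — ¬v is true.
  10. (t ∨ r) — t is true.
  11. (q ∨ ¬r ∨ s) — ¬r is true.
  12. (¬w ∨ ¬p ∨ ¬s) — ¬w is true.
  13. (¬q ∨ r) — ¬q is true.
  14. (w ∨ ¬v ∨ u) — ¬v is true.
  15. (v ∨ ¬u ∨ t) — ¬u is true.
  16. (¬v ∨ p) — p is true.
  17. (¬p ∨ v ∨ ¬q) — ¬q is true.
  18. (t ∨ ¬q) — t is true.
  19. (q ∨ t) — t is true.
  20. (w ∨ s ∨ ¬r) — ¬r is true.
  21. (¬u ∨ r) — ¬u is true.
  22. (¬t ∨ ¬s ∨ ¬p) — ¬s is true.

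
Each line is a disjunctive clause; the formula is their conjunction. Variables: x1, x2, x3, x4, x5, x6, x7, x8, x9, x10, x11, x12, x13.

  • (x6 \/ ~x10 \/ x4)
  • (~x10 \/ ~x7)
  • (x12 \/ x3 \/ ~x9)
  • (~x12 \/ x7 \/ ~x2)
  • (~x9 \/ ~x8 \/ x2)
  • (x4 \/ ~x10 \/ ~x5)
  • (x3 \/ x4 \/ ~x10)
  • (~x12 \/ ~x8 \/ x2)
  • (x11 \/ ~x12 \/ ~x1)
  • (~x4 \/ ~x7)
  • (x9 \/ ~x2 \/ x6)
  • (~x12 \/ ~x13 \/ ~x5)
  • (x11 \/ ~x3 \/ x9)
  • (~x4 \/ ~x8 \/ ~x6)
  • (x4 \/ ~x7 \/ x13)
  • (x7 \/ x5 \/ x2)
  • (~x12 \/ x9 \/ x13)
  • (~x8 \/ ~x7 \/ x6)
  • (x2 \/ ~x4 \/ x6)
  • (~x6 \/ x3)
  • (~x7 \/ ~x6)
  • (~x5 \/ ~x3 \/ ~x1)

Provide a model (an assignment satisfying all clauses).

x1=F, x2=F, x3=T, x4=F, x5=T, x6=T, x7=F, x8=F, x9=T, x10=F, x11=F, x12=F, x13=T

Check each clause:
  1. (~x10 \/ x6 \/ x4) — ~x10 is true.
  2. (~x7 \/ ~x10) — ~x7 is true.
  3. (x12 \/ ~x9 \/ x3) — x3 is true.
  4. (x7 \/ ~x2 \/ ~x12) — ~x12 is true.
  5. (x2 \/ ~x8 \/ ~x9) — ~x8 is true.
  6. (~x10 \/ ~x5 \/ x4) — ~x10 is true.
  7. (~x10 \/ x3 \/ x4) — x3 is true.
  8. (~x12 \/ x2 \/ ~x8) — ~x8 is true.
  9. (x11 \/ ~x12 \/ ~x1) — ~x12 is true.
  10. (~x4 \/ ~x7) — ~x7 is true.
  11. (~x2 \/ x6 \/ x9) — x9 is true.
  12. (~x12 \/ ~x5 \/ ~x13) — ~x12 is true.
  13. (x9 \/ ~x3 \/ x11) — x9 is true.
  14. (~x4 \/ ~x8 \/ ~x6) — ~x8 is true.
  15. (~x7 \/ x13 \/ x4) — ~x7 is true.
  16. (x7 \/ x5 \/ x2) — x5 is true.
  17. (~x12 \/ x9 \/ x13) — x9 is true.
  18. (x6 \/ ~x8 \/ ~x7) — ~x8 is true.
  19. (x2 \/ x6 \/ ~x4) — ~x4 is true.
  20. (~x6 \/ x3) — x3 is true.
  21. (~x7 \/ ~x6) — ~x7 is true.
  22. (~x5 \/ ~x1 \/ ~x3) — ~x1 is true.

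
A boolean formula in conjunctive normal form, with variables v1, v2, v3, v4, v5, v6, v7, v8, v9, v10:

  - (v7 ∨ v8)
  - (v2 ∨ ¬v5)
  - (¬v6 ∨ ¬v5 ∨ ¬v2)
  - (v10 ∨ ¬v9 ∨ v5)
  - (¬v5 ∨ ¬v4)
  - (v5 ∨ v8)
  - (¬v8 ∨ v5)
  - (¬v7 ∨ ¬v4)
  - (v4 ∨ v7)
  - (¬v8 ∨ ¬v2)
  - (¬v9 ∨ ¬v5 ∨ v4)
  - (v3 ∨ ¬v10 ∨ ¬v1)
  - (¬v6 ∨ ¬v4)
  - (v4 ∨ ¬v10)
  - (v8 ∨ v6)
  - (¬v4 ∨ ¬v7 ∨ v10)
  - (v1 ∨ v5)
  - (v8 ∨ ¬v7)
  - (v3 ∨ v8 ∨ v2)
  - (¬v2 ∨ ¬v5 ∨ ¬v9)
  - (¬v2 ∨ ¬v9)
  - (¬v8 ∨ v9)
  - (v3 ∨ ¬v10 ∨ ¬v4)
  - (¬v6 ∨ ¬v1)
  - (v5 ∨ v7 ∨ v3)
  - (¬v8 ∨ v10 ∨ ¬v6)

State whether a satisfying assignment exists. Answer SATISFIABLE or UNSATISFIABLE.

UNSATISFIABLE

v5 = True:
  propagation gives v2=True, v6=False, v4=False, v7=True; an empty clause results — contradiction.
v5 = False:
  propagation gives v8=True; an empty clause results — contradiction.
Every branch closes, so no satisfying assignment exists.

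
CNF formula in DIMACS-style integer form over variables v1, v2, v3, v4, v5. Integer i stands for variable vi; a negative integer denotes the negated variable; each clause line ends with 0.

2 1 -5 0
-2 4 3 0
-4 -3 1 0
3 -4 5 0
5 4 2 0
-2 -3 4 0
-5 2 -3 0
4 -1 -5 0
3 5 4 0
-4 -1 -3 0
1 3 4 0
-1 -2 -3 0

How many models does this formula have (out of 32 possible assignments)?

Satisfying assignments:
  v1=0 v2=1 v3=0 v4=1 v5=1
  v1=1 v2=0 v3=0 v4=1 v5=1
  v1=1 v2=1 v3=0 v4=1 v5=1
Count: 3.

3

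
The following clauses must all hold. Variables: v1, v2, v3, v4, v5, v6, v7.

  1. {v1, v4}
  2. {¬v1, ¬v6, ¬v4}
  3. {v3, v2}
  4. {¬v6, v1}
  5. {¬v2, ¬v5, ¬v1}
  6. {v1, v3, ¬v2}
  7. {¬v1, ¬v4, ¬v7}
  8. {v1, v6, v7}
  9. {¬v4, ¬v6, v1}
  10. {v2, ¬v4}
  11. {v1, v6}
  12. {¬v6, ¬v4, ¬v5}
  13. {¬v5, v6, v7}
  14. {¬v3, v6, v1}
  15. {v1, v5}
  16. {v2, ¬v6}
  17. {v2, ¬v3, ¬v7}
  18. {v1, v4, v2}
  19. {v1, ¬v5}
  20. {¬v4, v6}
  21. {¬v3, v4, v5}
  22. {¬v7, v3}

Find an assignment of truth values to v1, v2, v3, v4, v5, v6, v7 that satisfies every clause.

v1=1, v2=1, v3=0, v4=0, v5=0, v6=1, v7=0

Check each clause:
  1. {v1, v4} — v1 is true.
  2. {¬v4, ¬v6, ¬v1} — ¬v4 is true.
  3. {v3, v2} — v2 is true.
  4. {¬v6, v1} — v1 is true.
  5. {¬v2, ¬v5, ¬v1} — ¬v5 is true.
  6. {v1, v3, ¬v2} — v1 is true.
  7. {¬v7, ¬v1, ¬v4} — ¬v7 is true.
  8. {v1, v7, v6} — v1 is true.
  9. {¬v4, ¬v6, v1} — v1 is true.
  10. {v2, ¬v4} — v2 is true.
  11. {v6, v1} — v1 is true.
  12. {¬v5, ¬v4, ¬v6} — ¬v5 is true.
  13. {v7, ¬v5, v6} — ¬v5 is true.
  14. {v1, ¬v3, v6} — v1 is true.
  15. {v5, v1} — v1 is true.
  16. {¬v6, v2} — v2 is true.
  17. {¬v7, ¬v3, v2} — ¬v7 is true.
  18. {v1, v2, v4} — v1 is true.
  19. {v1, ¬v5} — v1 is true.
  20. {v6, ¬v4} — ¬v4 is true.
  21. {v5, ¬v3, v4} — ¬v3 is true.
  22. {¬v7, v3} — ¬v7 is true.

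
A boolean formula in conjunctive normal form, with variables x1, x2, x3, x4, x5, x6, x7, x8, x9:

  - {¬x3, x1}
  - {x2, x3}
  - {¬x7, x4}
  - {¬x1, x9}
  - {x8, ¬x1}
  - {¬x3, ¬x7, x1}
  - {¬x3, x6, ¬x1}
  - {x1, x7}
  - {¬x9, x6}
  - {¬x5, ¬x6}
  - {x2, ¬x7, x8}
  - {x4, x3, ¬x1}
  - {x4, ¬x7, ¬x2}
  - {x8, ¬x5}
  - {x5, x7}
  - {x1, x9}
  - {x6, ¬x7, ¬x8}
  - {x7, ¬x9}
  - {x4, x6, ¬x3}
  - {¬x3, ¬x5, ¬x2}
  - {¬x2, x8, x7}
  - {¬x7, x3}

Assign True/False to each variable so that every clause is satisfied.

x1 = True, x2 = True, x3 = True, x4 = True, x5 = False, x6 = True, x7 = True, x8 = True, x9 = True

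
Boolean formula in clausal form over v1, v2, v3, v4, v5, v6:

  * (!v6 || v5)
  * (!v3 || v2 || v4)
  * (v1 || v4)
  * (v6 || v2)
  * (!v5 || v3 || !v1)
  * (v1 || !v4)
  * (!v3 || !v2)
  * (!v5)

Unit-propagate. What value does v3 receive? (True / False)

False

(!v5) stands alone — v5 = False.
From (v5 || !v6) and v5 = False: v6 = False.
From (v6 || v2) and v6 = False: v2 = True.
In (!v3 || !v2), !v2 is now false; !v3 must hold, so v3 = False.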